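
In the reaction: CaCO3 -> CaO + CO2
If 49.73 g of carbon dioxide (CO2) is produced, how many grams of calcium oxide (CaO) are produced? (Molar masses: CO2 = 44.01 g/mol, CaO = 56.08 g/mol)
Moles of CO2 = 49.73 g ÷ 44.01 g/mol = 1.12997 mol
Mole ratio: 1 mol CaO / 1 mol CO2
Moles of CaO = 1.12997 × (1/1) = 1.12997 mol
Mass of CaO = 1.12997 mol × 56.08 g/mol = 63.37 g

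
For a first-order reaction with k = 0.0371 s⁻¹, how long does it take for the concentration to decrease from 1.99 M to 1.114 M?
15.64 s

From ln[A] = ln[A]₀ - k·t: t = ln([A]₀/[A])/k = ln(1.99/1.114)/0.0371 = ln(1.7864)/0.0371 = 0.5802/0.0371 = 15.64 s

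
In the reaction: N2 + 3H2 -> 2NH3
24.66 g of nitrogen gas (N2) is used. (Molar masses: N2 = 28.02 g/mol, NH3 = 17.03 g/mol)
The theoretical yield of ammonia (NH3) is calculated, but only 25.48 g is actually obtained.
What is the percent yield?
Moles of N2 = 24.66 g ÷ 28.02 g/mol = 0.880086 mol
Mole ratio: 2 mol NH3 / 1 mol N2
Moles of NH3 = 0.880086 × (2/1) = 1.76017 mol
Theoretical yield = 1.76017 mol × 17.03 g/mol = 29.976 g
Actual yield = 25.48 g
Percent yield = (25.48 / 29.976) × 100% = 85.0%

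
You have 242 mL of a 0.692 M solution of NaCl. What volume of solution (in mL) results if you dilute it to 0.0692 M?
Using M₁V₁ = M₂V₂:
0.692 × 242 = 0.0692 × V₂
V₂ = (0.692 × 242) / 0.0692 = 2420 mL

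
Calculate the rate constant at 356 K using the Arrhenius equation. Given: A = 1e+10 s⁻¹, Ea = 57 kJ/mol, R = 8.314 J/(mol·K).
4.33e+01 s⁻¹

k = A·exp(-Ea/(R·T)) = 1e+10·exp(-57000/(8.314·356)) = 1e+10·exp(-19.2582) = 1e+10·4.3280e-09 = 4.33e+01 s⁻¹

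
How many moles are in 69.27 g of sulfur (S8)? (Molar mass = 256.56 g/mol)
Moles = 69.27 g ÷ 256.56 g/mol = 0.27 mol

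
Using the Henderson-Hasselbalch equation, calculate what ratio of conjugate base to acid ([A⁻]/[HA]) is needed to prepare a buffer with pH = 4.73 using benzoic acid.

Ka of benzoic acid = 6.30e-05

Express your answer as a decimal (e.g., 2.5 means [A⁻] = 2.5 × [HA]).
[A⁻]/[HA] = 3.383

pKa = −log(6.30e-05) = 4.2007. pH = pKa + log([A⁻]/[HA]). 4.73 = 4.2007 + log(ratio). log(ratio) = 4.73 − 4.2007 = 0.5293. ratio = 10^(0.5293) = 3.383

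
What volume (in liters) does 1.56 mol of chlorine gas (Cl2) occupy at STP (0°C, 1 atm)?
At STP, 1 mol of gas occupies 22.4 L
Volume = 1.56 mol × 22.4 L/mol = 34.94 L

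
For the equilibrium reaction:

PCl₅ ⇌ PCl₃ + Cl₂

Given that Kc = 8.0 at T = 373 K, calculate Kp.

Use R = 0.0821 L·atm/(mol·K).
K_p = 244.9864

Δn = (moles gaseous products) − (moles gaseous reactants) = 1
T = 373 K; RT = 0.0821 × 373 = 30.6233
Kp = Kc·(RT)^Δn = 8.0 × (30.6233)^1 = 8.0 × 30.6233 = 244.9864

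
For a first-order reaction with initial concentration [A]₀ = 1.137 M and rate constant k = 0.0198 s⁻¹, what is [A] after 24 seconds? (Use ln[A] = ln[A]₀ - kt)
0.7069 M

ln[A] = ln[A]₀ - k·t = ln(1.137) - (0.0198)·(24) = 0.1284 - 0.4752 = -0.3468
[A] = e^(-0.3468) = 0.7069 M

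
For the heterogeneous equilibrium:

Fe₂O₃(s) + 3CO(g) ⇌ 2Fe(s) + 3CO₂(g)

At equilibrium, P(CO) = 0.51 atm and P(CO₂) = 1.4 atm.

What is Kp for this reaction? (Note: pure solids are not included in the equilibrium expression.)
K_p = 20.686

Solids (Fe₂O₃, Fe) are excluded.
Kp = P(CO₂)³/P(CO)³ = (1.4)³/(0.51)³ = 2.744/0.1327 = 20.686.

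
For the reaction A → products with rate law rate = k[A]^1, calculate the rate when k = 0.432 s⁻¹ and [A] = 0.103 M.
0.0445 M/s

rate = k·[A]^1 = 0.432·(0.103)^1 = 0.432·0.103 = 0.0445 M/s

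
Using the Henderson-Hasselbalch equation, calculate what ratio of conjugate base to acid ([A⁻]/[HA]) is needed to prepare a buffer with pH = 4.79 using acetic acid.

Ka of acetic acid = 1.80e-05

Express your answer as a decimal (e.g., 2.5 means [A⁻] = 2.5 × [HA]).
[A⁻]/[HA] = 1.110

pKa = −log(1.80e-05) = 4.7447. pH = pKa + log([A⁻]/[HA]). 4.79 = 4.7447 + log(ratio). log(ratio) = 4.79 − 4.7447 = 0.0453. ratio = 10^(0.0453) = 1.110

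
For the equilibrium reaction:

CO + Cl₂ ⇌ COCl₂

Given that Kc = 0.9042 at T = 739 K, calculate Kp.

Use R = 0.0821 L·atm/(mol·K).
K_p = 0.0149

Δn = (moles gaseous products) − (moles gaseous reactants) = -1
T = 739 K; RT = 0.0821 × 739 = 60.6719
Kp = Kc·(RT)^Δn = 0.9042 × (60.6719)^-1 = 0.9042 × 0.0164821 = 0.0149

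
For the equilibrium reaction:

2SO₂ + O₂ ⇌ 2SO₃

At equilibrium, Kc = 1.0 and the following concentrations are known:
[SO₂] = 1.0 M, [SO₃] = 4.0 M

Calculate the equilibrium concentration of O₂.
[O₂] = 16.0000 M

Kc = ([SO₃]^2) / ([SO₂]^2 × [O₂]) = 1.0
[O₂]^1 = (product terms)/(Kc · other reactant terms) = 16 / (1.0 · 1) = 16
[O₂] = 16.0000 M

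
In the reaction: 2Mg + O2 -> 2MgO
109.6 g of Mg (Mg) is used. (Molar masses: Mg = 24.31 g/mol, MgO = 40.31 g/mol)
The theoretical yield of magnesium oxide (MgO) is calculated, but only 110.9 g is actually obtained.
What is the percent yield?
Moles of Mg = 109.6 g ÷ 24.31 g/mol = 4.50843 mol
Mole ratio: 2 mol MgO / 2 mol Mg
Moles of MgO = 4.50843 × (2/2) = 4.50843 mol
Theoretical yield = 4.50843 mol × 40.31 g/mol = 181.73 g
Actual yield = 110.9 g
Percent yield = (110.9 / 181.73) × 100% = 61.0%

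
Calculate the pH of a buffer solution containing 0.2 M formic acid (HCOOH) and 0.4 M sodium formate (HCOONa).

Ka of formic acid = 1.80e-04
pH = 4.05

pKa = -log(1.80e-04) = 3.74. pH = pKa + log([A⁻]/[HA]) = 3.74 + log(0.4/0.2)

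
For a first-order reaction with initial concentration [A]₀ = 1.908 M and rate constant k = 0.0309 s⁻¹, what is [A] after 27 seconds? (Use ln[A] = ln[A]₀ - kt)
0.8284 M

ln[A] = ln[A]₀ - k·t = ln(1.908) - (0.0309)·(27) = 0.6461 - 0.8343 = -0.1882
[A] = e^(-0.1882) = 0.8284 M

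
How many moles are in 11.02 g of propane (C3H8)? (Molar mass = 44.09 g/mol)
Moles = 11.02 g ÷ 44.09 g/mol = 0.2499 mol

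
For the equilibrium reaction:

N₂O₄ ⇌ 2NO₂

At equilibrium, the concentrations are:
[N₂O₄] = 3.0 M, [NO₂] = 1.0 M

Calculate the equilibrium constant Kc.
K_c = 0.3333

Kc = ([NO₂]^2) / ([N₂O₄])
   = ((1.0)^2) / ((3.0))
   = 1 / 3 = 0.3333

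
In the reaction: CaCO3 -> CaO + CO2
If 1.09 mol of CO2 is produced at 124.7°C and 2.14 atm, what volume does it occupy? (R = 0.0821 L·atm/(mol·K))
T = 124.7°C + 273.15 = 397.85 K
V = nRT/P = (1.09 × 0.0821 × 397.85) / 2.14
V = 16.64 L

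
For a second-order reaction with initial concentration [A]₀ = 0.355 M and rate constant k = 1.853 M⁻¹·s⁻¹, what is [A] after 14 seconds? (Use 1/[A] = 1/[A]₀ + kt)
0.0348 M

1/[A] = 1/[A]₀ + k·t = 1/0.355 + (1.853)·(14) = 2.8169 + 25.9420 = 28.7589
[A] = 1/28.7589 = 0.0348 M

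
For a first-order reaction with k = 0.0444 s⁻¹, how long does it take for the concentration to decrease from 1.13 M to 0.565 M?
15.61 s

From ln[A] = ln[A]₀ - k·t: t = ln([A]₀/[A])/k = ln(1.13/0.565)/0.0444 = ln(2.0000)/0.0444 = 0.6931/0.0444 = 15.61 s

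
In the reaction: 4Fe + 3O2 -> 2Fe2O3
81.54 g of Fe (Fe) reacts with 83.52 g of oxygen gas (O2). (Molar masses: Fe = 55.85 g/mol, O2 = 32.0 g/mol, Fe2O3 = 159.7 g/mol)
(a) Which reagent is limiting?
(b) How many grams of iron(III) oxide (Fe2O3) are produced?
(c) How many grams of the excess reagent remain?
(a) Fe, (b) 116.6 g, (c) 48.48 g

Moles of Fe = 81.54 g ÷ 55.85 g/mol = 1.45998 mol
Moles of O2 = 83.52 g ÷ 32.0 g/mol = 2.61 mol
Moles ÷ coefficient: Fe: 1.45998/4 = 0.365, O2: 2.61/3 = 0.87
(a) Fe has the smaller value, so Fe is the limiting reagent.
(b) Moles of Fe2O3 = 1.45998 mol Fe × (2/4) = 0.729991 mol; mass = 0.729991 mol × 159.7 g/mol = 116.6 g
(c) O2 consumed = 1.45998 × (3/4) = 1.09499 mol; remaining = 2.61 − 1.09499 = 1.51501 mol; mass = 1.51501 mol × 32.0 g/mol = 48.48 g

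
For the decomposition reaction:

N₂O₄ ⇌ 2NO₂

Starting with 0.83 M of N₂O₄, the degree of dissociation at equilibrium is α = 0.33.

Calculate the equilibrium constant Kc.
K_c = 0.5396

x = α·[A]₀ = 0.33 × 0.83 = 0.2739 M dissociated.
At eq: [N₂O₄] = 0.83 − 0.2739 = 0.5561 M; [NO₂] = 2x = 0.5478 M.
Kc = [NO₂]²/[N₂O₄] = (0.5478)²/0.5561 = 0.5396.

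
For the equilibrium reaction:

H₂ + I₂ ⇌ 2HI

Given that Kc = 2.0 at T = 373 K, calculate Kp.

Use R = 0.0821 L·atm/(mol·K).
K_p = 2.0000

Δn = (moles gaseous products) − (moles gaseous reactants) = 0
T = 373 K; RT = 0.0821 × 373 = 30.6233
Kp = Kc·(RT)^Δn = 2.0 × (30.6233)^0 = 2.0 × 1 = 2.0000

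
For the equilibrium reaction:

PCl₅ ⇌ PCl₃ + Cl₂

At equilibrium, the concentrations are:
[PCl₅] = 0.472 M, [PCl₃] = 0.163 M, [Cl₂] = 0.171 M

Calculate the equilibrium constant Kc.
K_c = 0.0591

Kc = ([PCl₃] × [Cl₂]) / ([PCl₅])
   = ((0.163)·(0.171)) / ((0.472))
   = 0.027873 / 0.472 = 0.0591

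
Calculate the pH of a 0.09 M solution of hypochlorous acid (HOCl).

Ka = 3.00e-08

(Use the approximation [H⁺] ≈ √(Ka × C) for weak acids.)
pH = 4.28

[H⁺] = √(Ka × C) = √(3.00e-08 × 0.09) = 5.1962e-05. pH = -log(5.1962e-05)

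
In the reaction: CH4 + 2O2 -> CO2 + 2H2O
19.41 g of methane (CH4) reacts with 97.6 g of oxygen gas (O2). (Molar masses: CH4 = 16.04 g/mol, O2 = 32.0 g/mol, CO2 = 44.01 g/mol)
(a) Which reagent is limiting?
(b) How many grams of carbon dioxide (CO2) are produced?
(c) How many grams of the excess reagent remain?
(a) CH4, (b) 53.26 g, (c) 20.15 g

Moles of CH4 = 19.41 g ÷ 16.04 g/mol = 1.2101 mol
Moles of O2 = 97.6 g ÷ 32.0 g/mol = 3.05 mol
Moles ÷ coefficient: CH4: 1.2101/1 = 1.21, O2: 3.05/2 = 1.525
(a) CH4 has the smaller value, so CH4 is the limiting reagent.
(b) Moles of CO2 = 1.2101 mol CH4 × (1/1) = 1.2101 mol; mass = 1.2101 mol × 44.01 g/mol = 53.26 g
(c) O2 consumed = 1.2101 × (2/1) = 2.4202 mol; remaining = 3.05 − 2.4202 = 0.6298 mol; mass = 0.6298 mol × 32.0 g/mol = 20.15 g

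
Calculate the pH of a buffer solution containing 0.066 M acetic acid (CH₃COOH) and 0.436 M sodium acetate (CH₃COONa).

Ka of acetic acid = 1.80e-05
pH = 5.56

pKa = -log(1.80e-05) = 4.74. pH = pKa + log([A⁻]/[HA]) = 4.74 + log(0.436/0.066)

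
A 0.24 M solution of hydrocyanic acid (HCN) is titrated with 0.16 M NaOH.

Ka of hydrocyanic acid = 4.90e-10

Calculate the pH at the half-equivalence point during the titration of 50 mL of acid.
pH = pKa = 9.31

At the half-equivalence point, [HA] = [A⁻], so by Henderson–Hasselbalch pH = pKa + log(1) = pKa.
pKa = −log(4.90e-10) = 9.31.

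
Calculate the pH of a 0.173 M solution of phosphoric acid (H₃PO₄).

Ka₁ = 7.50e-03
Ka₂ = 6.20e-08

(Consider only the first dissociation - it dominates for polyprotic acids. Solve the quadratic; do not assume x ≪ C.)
pH = 1.49

x² + Ka₁·x − Ka₁·C = 0 with Ka₁ = 7.50e-03, C = 0.173.
x = (−Ka₁ + √(Ka₁² + 4·Ka₁·C))/2 = 3.2466e-02 M, so pH = 1.49.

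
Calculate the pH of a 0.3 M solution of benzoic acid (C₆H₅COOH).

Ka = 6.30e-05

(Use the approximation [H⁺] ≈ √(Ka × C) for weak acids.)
pH = 2.36

[H⁺] = √(Ka × C) = √(6.30e-05 × 0.3) = 4.3474e-03. pH = -log(4.3474e-03)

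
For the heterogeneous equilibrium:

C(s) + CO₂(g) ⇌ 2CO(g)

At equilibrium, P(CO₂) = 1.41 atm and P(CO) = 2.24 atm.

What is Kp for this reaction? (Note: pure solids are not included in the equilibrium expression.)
K_p = 3.559

Solid C is excluded.
Kp = P(CO)²/P(CO₂) = (2.24)²/1.41 = 5.018/1.41 = 3.559.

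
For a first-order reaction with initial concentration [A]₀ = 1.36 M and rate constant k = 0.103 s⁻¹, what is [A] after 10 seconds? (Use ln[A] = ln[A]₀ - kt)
0.4855 M

ln[A] = ln[A]₀ - k·t = ln(1.36) - (0.103)·(10) = 0.3075 - 1.0300 = -0.7225
[A] = e^(-0.7225) = 0.4855 M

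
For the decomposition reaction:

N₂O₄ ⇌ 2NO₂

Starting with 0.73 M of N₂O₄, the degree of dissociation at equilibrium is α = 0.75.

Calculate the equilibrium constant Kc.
K_c = 6.5700

x = α·[A]₀ = 0.75 × 0.73 = 0.5475 M dissociated.
At eq: [N₂O₄] = 0.73 − 0.5475 = 0.1825 M; [NO₂] = 2x = 1.095 M.
Kc = [NO₂]²/[N₂O₄] = (1.095)²/0.1825 = 6.57.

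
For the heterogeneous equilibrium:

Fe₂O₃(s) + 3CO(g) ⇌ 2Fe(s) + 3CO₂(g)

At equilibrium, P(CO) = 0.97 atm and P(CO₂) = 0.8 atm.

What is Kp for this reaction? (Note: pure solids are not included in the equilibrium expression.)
K_p = 0.561

Solids (Fe₂O₃, Fe) are excluded.
Kp = P(CO₂)³/P(CO)³ = (0.8)³/(0.97)³ = 0.512/0.9127 = 0.561.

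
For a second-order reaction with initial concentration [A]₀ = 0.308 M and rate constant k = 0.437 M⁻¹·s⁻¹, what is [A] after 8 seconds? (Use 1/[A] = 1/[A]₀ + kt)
0.1483 M

1/[A] = 1/[A]₀ + k·t = 1/0.308 + (0.437)·(8) = 3.2468 + 3.4960 = 6.7428
[A] = 1/6.7428 = 0.1483 M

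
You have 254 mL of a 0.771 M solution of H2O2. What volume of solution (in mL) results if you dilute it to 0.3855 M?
Using M₁V₁ = M₂V₂:
0.771 × 254 = 0.3855 × V₂
V₂ = (0.771 × 254) / 0.3855 = 508 mL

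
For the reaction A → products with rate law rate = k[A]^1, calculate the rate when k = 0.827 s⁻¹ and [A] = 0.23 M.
0.1902 M/s

rate = k·[A]^1 = 0.827·(0.23)^1 = 0.827·0.23 = 0.1902 M/s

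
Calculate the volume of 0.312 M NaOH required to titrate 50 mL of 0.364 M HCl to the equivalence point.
V_{base} = 58.3 mL

At equivalence: moles acid = moles base.
moles HCl = 0.364 M × 0.05 L = 0.0182 mol
V_NaOH = 0.0182 mol ÷ 0.312 M = 0.05833 L = 58.3 mL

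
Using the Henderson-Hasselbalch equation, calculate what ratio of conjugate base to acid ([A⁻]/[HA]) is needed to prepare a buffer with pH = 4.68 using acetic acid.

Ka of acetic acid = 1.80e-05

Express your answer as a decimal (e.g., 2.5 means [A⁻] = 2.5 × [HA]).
[A⁻]/[HA] = 0.862

pKa = −log(1.80e-05) = 4.7447. pH = pKa + log([A⁻]/[HA]). 4.68 = 4.7447 + log(ratio). log(ratio) = 4.68 − 4.7447 = -0.0647. ratio = 10^(-0.0647) = 0.862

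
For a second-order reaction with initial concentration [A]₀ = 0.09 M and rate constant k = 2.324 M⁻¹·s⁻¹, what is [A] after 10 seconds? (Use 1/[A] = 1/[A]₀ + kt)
0.0291 M

1/[A] = 1/[A]₀ + k·t = 1/0.09 + (2.324)·(10) = 11.1111 + 23.2400 = 34.3511
[A] = 1/34.3511 = 0.0291 M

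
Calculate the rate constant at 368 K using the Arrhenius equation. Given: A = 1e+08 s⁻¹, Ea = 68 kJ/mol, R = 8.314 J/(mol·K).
2.23e-02 s⁻¹

k = A·exp(-Ea/(R·T)) = 1e+08·exp(-68000/(8.314·368)) = 1e+08·exp(-22.2255) = 1e+08·2.2264e-10 = 2.23e-02 s⁻¹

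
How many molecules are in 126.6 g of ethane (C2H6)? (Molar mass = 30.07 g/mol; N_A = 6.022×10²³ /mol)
Moles = 126.6 g ÷ 30.07 g/mol = 4.21018 mol
Molecules = 4.21018 mol × 6.022×10²³ /mol = 2.535e+24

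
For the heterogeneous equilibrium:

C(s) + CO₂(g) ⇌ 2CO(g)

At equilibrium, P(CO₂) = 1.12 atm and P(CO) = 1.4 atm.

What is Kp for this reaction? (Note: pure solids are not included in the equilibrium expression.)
K_p = 1.750

Solid C is excluded.
Kp = P(CO)²/P(CO₂) = (1.4)²/1.12 = 1.96/1.12 = 1.750.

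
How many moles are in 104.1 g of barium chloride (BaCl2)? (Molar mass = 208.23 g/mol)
Moles = 104.1 g ÷ 208.23 g/mol = 0.4999 mol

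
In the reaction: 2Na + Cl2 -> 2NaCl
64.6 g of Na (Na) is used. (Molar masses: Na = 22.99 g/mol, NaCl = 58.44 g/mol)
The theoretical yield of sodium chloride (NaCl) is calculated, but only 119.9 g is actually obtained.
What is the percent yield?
Moles of Na = 64.6 g ÷ 22.99 g/mol = 2.80992 mol
Mole ratio: 2 mol NaCl / 2 mol Na
Moles of NaCl = 2.80992 × (2/2) = 2.80992 mol
Theoretical yield = 2.80992 mol × 58.44 g/mol = 164.21 g
Actual yield = 119.9 g
Percent yield = (119.9 / 164.21) × 100% = 73.0%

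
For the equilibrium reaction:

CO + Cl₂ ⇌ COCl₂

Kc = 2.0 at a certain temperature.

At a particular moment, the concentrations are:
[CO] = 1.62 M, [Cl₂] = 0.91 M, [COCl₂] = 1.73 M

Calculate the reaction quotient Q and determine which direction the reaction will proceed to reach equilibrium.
Q = 1.174, Q < K, reaction proceeds forward (toward products)

Q = ([COCl₂]) / ([CO] × [Cl₂])
  = ((1.73)) / ((1.62)·(0.91)) = 1.73/1.4742 = 1.174
Since Q = 1.174 < Kc = 2.0, the reaction proceeds forward (toward products) to reach equilibrium.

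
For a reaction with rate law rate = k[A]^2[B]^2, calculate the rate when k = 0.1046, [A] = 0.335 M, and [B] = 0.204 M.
0.0004885 M/s

rate = k·[A]^2·[B]^2 = 0.1046·(0.335)^2·(0.204)^2 = 0.1046·0.112225·0.041616 = 0.0004885 M/s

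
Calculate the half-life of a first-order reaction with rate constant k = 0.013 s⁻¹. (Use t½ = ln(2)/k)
53.32 s

t½ = ln(2)/k = 0.6931/0.013 = 53.32 s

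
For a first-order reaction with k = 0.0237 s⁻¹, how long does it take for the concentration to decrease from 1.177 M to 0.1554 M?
85.43 s

From ln[A] = ln[A]₀ - k·t: t = ln([A]₀/[A])/k = ln(1.177/0.1554)/0.0237 = ln(7.5740)/0.0237 = 2.0247/0.0237 = 85.43 s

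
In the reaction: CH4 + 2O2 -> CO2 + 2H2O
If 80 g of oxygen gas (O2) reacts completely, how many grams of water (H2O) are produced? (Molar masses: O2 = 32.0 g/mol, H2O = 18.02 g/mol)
Moles of O2 = 80 g ÷ 32.0 g/mol = 2.5 mol
Mole ratio: 2 mol H2O / 2 mol O2
Moles of H2O = 2.5 × (2/2) = 2.5 mol
Mass of H2O = 2.5 mol × 18.02 g/mol = 45.05 g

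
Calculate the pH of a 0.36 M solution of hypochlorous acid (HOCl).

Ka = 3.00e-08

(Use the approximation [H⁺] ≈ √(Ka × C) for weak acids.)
pH = 3.98

[H⁺] = √(Ka × C) = √(3.00e-08 × 0.36) = 1.0392e-04. pH = -log(1.0392e-04)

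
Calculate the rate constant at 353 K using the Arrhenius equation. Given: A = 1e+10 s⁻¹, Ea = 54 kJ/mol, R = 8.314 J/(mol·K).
1.02e+02 s⁻¹

k = A·exp(-Ea/(R·T)) = 1e+10·exp(-54000/(8.314·353)) = 1e+10·exp(-18.3996) = 1e+10·1.0213e-08 = 1.02e+02 s⁻¹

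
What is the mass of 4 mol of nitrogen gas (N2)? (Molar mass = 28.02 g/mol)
Mass = 4 mol × 28.02 g/mol = 112.1 g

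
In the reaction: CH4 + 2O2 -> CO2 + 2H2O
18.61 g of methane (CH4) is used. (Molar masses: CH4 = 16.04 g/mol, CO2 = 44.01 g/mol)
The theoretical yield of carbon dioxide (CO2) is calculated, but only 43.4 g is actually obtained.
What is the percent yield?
Moles of CH4 = 18.61 g ÷ 16.04 g/mol = 1.16022 mol
Mole ratio: 1 mol CO2 / 1 mol CH4
Moles of CO2 = 1.16022 × (1/1) = 1.16022 mol
Theoretical yield = 1.16022 mol × 44.01 g/mol = 51.061 g
Actual yield = 43.4 g
Percent yield = (43.4 / 51.061) × 100% = 85.0%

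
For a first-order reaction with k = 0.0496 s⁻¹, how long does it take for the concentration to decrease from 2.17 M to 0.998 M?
15.66 s

From ln[A] = ln[A]₀ - k·t: t = ln([A]₀/[A])/k = ln(2.17/0.998)/0.0496 = ln(2.1743)/0.0496 = 0.7767/0.0496 = 15.66 s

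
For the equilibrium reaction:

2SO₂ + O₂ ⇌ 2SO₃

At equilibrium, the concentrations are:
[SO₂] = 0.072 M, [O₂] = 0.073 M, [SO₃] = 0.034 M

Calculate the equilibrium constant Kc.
K_c = 3.0547

Kc = ([SO₃]^2) / ([SO₂]^2 × [O₂])
   = ((0.034)^2) / ((0.072)^2·(0.073))
   = 0.001156 / 0.00037843 = 3.0547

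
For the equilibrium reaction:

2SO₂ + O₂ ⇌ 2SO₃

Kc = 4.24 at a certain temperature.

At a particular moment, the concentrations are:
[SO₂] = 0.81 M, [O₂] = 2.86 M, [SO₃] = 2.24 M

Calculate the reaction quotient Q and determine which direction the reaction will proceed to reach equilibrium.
Q = 2.674, Q < K, reaction proceeds forward (toward products)

Q = ([SO₃]^2) / ([SO₂]^2 × [O₂])
  = ((2.24)^2) / ((0.81)^2·(2.86)) = 5.0176/1.8764 = 2.674
Since Q = 2.674 < Kc = 4.24, the reaction proceeds forward (toward products) to reach equilibrium.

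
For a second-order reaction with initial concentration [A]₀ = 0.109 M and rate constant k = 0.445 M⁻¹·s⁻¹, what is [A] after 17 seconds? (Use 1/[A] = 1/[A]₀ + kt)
0.0597 M

1/[A] = 1/[A]₀ + k·t = 1/0.109 + (0.445)·(17) = 9.1743 + 7.5650 = 16.7393
[A] = 1/16.7393 = 0.0597 M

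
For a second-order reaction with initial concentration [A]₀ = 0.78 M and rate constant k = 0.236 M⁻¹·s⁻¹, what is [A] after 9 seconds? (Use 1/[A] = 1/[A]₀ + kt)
0.2936 M

1/[A] = 1/[A]₀ + k·t = 1/0.78 + (0.236)·(9) = 1.2821 + 2.1240 = 3.4061
[A] = 1/3.4061 = 0.2936 M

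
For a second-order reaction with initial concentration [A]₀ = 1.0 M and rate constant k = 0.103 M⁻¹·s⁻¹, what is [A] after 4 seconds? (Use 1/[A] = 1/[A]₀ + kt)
0.7082 M

1/[A] = 1/[A]₀ + k·t = 1/1.0 + (0.103)·(4) = 1.0000 + 0.4120 = 1.4120
[A] = 1/1.4120 = 0.7082 M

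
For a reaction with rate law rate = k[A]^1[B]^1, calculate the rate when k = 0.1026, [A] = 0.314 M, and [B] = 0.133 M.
0.004285 M/s

rate = k·[A]^1·[B]^1 = 0.1026·(0.314)^1·(0.133)^1 = 0.1026·0.314·0.133 = 0.004285 M/s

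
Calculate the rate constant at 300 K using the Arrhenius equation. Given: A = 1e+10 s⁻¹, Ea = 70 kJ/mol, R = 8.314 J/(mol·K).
6.48e-03 s⁻¹

k = A·exp(-Ea/(R·T)) = 1e+10·exp(-70000/(8.314·300)) = 1e+10·exp(-28.0651) = 1e+10·6.4785e-13 = 6.48e-03 s⁻¹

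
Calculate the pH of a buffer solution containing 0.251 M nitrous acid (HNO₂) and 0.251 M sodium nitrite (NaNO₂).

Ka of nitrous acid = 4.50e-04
pH = 3.35

pKa = -log(4.50e-04) = 3.35. pH = pKa + log([A⁻]/[HA]) = 3.35 + log(0.251/0.251)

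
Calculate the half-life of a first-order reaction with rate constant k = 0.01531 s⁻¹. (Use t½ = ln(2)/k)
45.27 s

t½ = ln(2)/k = 0.6931/0.01531 = 45.27 s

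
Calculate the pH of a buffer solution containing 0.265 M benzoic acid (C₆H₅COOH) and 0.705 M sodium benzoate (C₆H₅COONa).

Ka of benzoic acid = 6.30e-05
pH = 4.63

pKa = -log(6.30e-05) = 4.20. pH = pKa + log([A⁻]/[HA]) = 4.20 + log(0.705/0.265)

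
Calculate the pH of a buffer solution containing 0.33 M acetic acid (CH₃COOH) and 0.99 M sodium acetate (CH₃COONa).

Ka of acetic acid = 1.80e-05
pH = 5.22

pKa = -log(1.80e-05) = 4.74. pH = pKa + log([A⁻]/[HA]) = 4.74 + log(0.99/0.33)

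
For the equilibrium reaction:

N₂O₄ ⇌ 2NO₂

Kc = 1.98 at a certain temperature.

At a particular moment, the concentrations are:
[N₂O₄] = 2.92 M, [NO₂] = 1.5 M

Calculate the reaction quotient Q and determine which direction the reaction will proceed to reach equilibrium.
Q = 0.771, Q < K, reaction proceeds forward (toward products)

Q = ([NO₂]^2) / ([N₂O₄])
  = ((1.5)^2) / ((2.92)) = 2.25/2.92 = 0.7705
Since Q = 0.7705 < Kc = 1.98, the reaction proceeds forward (toward products) to reach equilibrium.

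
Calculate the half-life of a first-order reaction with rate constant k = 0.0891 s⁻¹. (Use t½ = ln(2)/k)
7.78 s

t½ = ln(2)/k = 0.6931/0.0891 = 7.78 s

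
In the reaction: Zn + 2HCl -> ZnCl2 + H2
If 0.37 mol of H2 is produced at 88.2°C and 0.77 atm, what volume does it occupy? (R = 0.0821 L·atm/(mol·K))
T = 88.2°C + 273.15 = 361.35 K
V = nRT/P = (0.37 × 0.0821 × 361.35) / 0.77
V = 14.26 L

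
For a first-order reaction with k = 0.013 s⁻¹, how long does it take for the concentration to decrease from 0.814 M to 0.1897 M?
112.04 s

From ln[A] = ln[A]₀ - k·t: t = ln([A]₀/[A])/k = ln(0.814/0.1897)/0.013 = ln(4.2910)/0.013 = 1.4565/0.013 = 112.04 s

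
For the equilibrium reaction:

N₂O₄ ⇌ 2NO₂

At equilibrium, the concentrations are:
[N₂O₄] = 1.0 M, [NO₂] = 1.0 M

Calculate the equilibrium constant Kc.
K_c = 1.0000

Kc = ([NO₂]^2) / ([N₂O₄])
   = ((1.0)^2) / ((1.0))
   = 1 / 1 = 1.0000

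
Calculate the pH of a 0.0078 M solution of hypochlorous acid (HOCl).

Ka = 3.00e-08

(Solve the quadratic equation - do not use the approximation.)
pH = 4.82

x² + Ka×x - Ka×C = 0. Using quadratic formula: [H⁺] = 1.5282e-05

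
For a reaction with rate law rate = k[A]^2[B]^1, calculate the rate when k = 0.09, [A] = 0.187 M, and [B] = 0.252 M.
0.0007931 M/s

rate = k·[A]^2·[B]^1 = 0.09·(0.187)^2·(0.252)^1 = 0.09·0.034969·0.252 = 0.0007931 M/s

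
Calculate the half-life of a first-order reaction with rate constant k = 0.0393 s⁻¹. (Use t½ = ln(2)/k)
17.64 s

t½ = ln(2)/k = 0.6931/0.0393 = 17.64 s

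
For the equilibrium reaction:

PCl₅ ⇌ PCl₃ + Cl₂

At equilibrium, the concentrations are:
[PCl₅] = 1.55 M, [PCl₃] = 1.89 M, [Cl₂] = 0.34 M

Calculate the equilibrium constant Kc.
K_c = 0.4146

Kc = ([PCl₃] × [Cl₂]) / ([PCl₅])
   = ((1.89)·(0.34)) / ((1.55))
   = 0.6426 / 1.55 = 0.4146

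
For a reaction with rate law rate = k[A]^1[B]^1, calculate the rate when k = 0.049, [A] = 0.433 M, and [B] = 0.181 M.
0.00384 M/s

rate = k·[A]^1·[B]^1 = 0.049·(0.433)^1·(0.181)^1 = 0.049·0.433·0.181 = 0.00384 M/s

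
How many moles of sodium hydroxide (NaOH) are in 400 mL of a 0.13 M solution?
Moles = Molarity × Volume (L)
Moles = 0.13 M × 0.4 L = 0.052 mol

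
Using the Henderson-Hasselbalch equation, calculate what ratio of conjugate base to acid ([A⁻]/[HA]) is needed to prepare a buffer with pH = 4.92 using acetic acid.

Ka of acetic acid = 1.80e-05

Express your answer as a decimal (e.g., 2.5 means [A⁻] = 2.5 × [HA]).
[A⁻]/[HA] = 1.497

pKa = −log(1.80e-05) = 4.7447. pH = pKa + log([A⁻]/[HA]). 4.92 = 4.7447 + log(ratio). log(ratio) = 4.92 − 4.7447 = 0.1753. ratio = 10^(0.1753) = 1.497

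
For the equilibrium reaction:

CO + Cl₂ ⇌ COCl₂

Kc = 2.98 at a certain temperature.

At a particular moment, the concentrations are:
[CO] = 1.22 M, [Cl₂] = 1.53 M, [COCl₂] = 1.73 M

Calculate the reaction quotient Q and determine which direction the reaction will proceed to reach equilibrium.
Q = 0.927, Q < K, reaction proceeds forward (toward products)

Q = ([COCl₂]) / ([CO] × [Cl₂])
  = ((1.73)) / ((1.22)·(1.53)) = 1.73/1.8666 = 0.9268
Since Q = 0.9268 < Kc = 2.98, the reaction proceeds forward (toward products) to reach equilibrium.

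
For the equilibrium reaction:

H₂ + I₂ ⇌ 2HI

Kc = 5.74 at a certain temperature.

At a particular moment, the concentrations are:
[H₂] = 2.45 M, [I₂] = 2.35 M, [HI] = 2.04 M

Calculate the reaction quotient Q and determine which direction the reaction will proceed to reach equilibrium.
Q = 0.723, Q < K, reaction proceeds forward (toward products)

Q = ([HI]^2) / ([H₂] × [I₂])
  = ((2.04)^2) / ((2.45)·(2.35)) = 4.1616/5.7575 = 0.7228
Since Q = 0.7228 < Kc = 5.74, the reaction proceeds forward (toward products) to reach equilibrium.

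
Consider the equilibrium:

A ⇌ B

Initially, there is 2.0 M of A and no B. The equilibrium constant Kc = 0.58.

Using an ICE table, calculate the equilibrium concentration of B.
[B] = 0.734 M

ICE: [A] = 2.0 − x, [B] = x.
Kc = x/(2.0 − x) = 0.58 ⇒ x = 0.58·2.0/(1 + 0.58) = 1.16/1.58 = 0.7342.
[B] = x = 0.734 M.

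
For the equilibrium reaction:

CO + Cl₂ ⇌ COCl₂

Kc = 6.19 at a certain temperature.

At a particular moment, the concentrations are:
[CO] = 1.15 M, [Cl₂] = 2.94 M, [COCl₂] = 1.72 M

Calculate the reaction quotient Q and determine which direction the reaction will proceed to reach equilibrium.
Q = 0.509, Q < K, reaction proceeds forward (toward products)

Q = ([COCl₂]) / ([CO] × [Cl₂])
  = ((1.72)) / ((1.15)·(2.94)) = 1.72/3.381 = 0.5087
Since Q = 0.5087 < Kc = 6.19, the reaction proceeds forward (toward products) to reach equilibrium.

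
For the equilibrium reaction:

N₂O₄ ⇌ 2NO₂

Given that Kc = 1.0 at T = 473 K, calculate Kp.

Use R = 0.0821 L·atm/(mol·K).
K_p = 38.8333

Δn = (moles gaseous products) − (moles gaseous reactants) = 1
T = 473 K; RT = 0.0821 × 473 = 38.8333
Kp = Kc·(RT)^Δn = 1.0 × (38.8333)^1 = 1.0 × 38.8333 = 38.8333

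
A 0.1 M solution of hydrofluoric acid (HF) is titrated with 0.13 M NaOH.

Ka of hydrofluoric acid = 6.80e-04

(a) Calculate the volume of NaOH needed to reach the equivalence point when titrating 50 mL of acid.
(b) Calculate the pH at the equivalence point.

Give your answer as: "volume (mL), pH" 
V = 38.5 mL, pH = 7.96

(a) At equivalence: moles acid = moles base.
moles acid = 0.1 × 0.05 = 0.005 mol; V_NaOH = 0.005/0.13 = 0.03846 L = 38.5 mL.
(b) At equivalence, all acid → conjugate base A⁻ at [A⁻] = 0.005/0.08846 = 0.05652 M.
Kb = Kw/Ka = 1.0e-14/6.80e-04 = 1.471e-11; [OH⁻] = √(Kb·[A⁻]) = 9.117e-07; pOH = 6.04; pH = 14 − pOH = 7.96.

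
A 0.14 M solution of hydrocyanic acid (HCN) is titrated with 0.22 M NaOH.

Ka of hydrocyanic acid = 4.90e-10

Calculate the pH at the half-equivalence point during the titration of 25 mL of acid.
pH = pKa = 9.31

At the half-equivalence point, [HA] = [A⁻], so by Henderson–Hasselbalch pH = pKa + log(1) = pKa.
pKa = −log(4.90e-10) = 9.31.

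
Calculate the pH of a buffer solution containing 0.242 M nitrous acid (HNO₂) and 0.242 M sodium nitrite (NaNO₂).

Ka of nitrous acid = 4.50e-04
pH = 3.35

pKa = -log(4.50e-04) = 3.35. pH = pKa + log([A⁻]/[HA]) = 3.35 + log(0.242/0.242)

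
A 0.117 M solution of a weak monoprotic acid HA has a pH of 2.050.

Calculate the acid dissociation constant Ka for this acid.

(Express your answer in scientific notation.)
K_a = 7.35e-04

[H⁺] = 10^(−pH) = 10^(−2.050) = 8.913e-03 M. For HA ⇌ H⁺ + A⁻, Ka = x²/(C − x) = (8.913e-03)²/(0.117 − 8.913e-03) = 7.35e-04.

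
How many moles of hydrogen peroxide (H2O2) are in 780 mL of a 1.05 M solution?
Moles = Molarity × Volume (L)
Moles = 1.05 M × 0.78 L = 0.819 mol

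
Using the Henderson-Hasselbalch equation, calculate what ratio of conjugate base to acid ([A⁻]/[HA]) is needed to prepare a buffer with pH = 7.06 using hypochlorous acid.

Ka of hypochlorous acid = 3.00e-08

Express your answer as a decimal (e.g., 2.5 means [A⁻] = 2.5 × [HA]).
[A⁻]/[HA] = 0.344

pKa = −log(3.00e-08) = 7.5229. pH = pKa + log([A⁻]/[HA]). 7.06 = 7.5229 + log(ratio). log(ratio) = 7.06 − 7.5229 = -0.4629. ratio = 10^(-0.4629) = 0.344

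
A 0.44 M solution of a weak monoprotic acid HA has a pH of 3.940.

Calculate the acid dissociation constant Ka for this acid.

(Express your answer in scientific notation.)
K_a = 3.00e-08

[H⁺] = 10^(−pH) = 10^(−3.940) = 1.148e-04 M. For HA ⇌ H⁺ + A⁻, Ka = x²/(C − x) = (1.148e-04)²/(0.44 − 1.148e-04) = 3.00e-08.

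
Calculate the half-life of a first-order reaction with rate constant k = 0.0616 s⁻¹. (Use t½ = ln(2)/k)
11.25 s

t½ = ln(2)/k = 0.6931/0.0616 = 11.25 s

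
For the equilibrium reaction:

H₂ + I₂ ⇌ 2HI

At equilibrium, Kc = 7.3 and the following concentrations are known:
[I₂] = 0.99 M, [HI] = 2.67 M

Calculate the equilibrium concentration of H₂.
[H₂] = 0.9864 M

Kc = ([HI]^2) / ([H₂] × [I₂]) = 7.3
[H₂]^1 = (product terms)/(Kc · other reactant terms) = 7.1289 / (7.3 · 0.99) = 0.98643
[H₂] = 0.9864 M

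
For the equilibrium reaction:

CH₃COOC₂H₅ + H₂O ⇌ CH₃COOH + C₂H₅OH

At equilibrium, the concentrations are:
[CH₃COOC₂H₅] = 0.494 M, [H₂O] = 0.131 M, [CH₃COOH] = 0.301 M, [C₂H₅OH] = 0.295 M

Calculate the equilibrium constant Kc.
K_c = 1.3721

Kc = ([CH₃COOH] × [C₂H₅OH]) / ([CH₃COOC₂H₅] × [H₂O])
   = ((0.301)·(0.295)) / ((0.494)·(0.131))
   = 0.088795 / 0.064714 = 1.3721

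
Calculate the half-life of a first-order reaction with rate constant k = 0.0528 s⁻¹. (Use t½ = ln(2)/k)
13.13 s

t½ = ln(2)/k = 0.6931/0.0528 = 13.13 s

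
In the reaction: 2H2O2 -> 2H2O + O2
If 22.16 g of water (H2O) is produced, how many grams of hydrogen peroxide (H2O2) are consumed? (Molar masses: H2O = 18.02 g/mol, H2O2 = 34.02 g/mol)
Moles of H2O = 22.16 g ÷ 18.02 g/mol = 1.22974 mol
Mole ratio: 2 mol H2O2 / 2 mol H2O
Moles of H2O2 = 1.22974 × (2/2) = 1.22974 mol
Mass of H2O2 = 1.22974 mol × 34.02 g/mol = 41.84 g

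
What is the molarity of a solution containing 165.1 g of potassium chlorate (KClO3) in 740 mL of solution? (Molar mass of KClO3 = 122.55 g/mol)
Moles of KClO3 = 165.1 g ÷ 122.55 g/mol = 1.34721 mol
Volume = 740 mL = 0.74 L
Molarity = 1.34721 mol ÷ 0.74 L = 1.821 M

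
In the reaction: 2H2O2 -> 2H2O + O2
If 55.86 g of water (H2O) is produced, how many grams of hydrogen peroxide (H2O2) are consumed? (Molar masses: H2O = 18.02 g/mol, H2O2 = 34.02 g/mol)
Moles of H2O = 55.86 g ÷ 18.02 g/mol = 3.09989 mol
Mole ratio: 2 mol H2O2 / 2 mol H2O
Moles of H2O2 = 3.09989 × (2/2) = 3.09989 mol
Mass of H2O2 = 3.09989 mol × 34.02 g/mol = 105.5 g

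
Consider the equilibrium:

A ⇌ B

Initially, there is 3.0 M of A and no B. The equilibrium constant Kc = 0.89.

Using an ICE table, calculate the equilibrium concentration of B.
[B] = 1.413 M

ICE: [A] = 3.0 − x, [B] = x.
Kc = x/(3.0 − x) = 0.89 ⇒ x = 0.89·3.0/(1 + 0.89) = 2.67/1.89 = 1.413.
[B] = x = 1.413 M.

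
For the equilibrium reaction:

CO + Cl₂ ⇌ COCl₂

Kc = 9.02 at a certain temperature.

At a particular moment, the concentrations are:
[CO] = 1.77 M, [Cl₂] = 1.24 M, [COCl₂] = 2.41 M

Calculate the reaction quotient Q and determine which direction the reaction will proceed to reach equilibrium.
Q = 1.098, Q < K, reaction proceeds forward (toward products)

Q = ([COCl₂]) / ([CO] × [Cl₂])
  = ((2.41)) / ((1.77)·(1.24)) = 2.41/2.1948 = 1.098
Since Q = 1.098 < Kc = 9.02, the reaction proceeds forward (toward products) to reach equilibrium.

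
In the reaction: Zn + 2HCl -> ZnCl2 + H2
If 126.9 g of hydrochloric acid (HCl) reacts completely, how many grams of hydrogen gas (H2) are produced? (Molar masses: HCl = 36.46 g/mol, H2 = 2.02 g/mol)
Moles of HCl = 126.9 g ÷ 36.46 g/mol = 3.48053 mol
Mole ratio: 1 mol H2 / 2 mol HCl
Moles of H2 = 3.48053 × (1/2) = 1.74026 mol
Mass of H2 = 1.74026 mol × 2.02 g/mol = 3.515 g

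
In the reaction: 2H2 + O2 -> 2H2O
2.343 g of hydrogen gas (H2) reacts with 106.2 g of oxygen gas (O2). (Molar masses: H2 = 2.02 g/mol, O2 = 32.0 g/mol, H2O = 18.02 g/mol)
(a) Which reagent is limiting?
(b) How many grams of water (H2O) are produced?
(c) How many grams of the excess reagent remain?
(a) H2, (b) 20.9 g, (c) 87.64 g

Moles of H2 = 2.343 g ÷ 2.02 g/mol = 1.1599 mol
Moles of O2 = 106.2 g ÷ 32.0 g/mol = 3.31875 mol
Moles ÷ coefficient: H2: 1.1599/2 = 0.58, O2: 3.31875/1 = 3.319
(a) H2 has the smaller value, so H2 is the limiting reagent.
(b) Moles of H2O = 1.1599 mol H2 × (2/2) = 1.1599 mol; mass = 1.1599 mol × 18.02 g/mol = 20.9 g
(c) O2 consumed = 1.1599 × (1/2) = 0.57995 mol; remaining = 3.31875 − 0.57995 = 2.7388 mol; mass = 2.7388 mol × 32.0 g/mol = 87.64 g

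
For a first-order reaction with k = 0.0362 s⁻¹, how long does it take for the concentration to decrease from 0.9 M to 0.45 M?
19.15 s

From ln[A] = ln[A]₀ - k·t: t = ln([A]₀/[A])/k = ln(0.9/0.45)/0.0362 = ln(2.0000)/0.0362 = 0.6931/0.0362 = 19.15 s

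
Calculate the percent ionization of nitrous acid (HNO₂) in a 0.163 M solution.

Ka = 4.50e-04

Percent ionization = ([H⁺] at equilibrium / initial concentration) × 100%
Percent ionization = 5.12%

Let x = [H⁺]. Ka = x²/(C - x) ⇒ x² + (4.50e-04)x - (4.50e-04)(0.163) = 0. x = 8.3424e-03. Percent = (8.3424e-03/0.163) × 100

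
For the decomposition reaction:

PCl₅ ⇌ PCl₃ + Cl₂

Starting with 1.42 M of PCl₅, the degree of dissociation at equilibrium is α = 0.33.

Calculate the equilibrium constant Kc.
K_c = 0.2308

x = α·[A]₀ = 0.33 × 1.42 = 0.4686 M dissociated.
At eq: [PCl₅] = 1.42 − 0.4686 = 0.9514 M; [PCl₃] = [Cl₂] = x = 0.4686 M.
Kc = [PCl₃][Cl₂]/[PCl₅] = (0.4686)²/0.9514 = 0.2308.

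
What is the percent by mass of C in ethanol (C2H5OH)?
Mass of C in formula = 12.01 × 2 = 24.02 g/mol
Molar mass = 46.07 g/mol
% C = (24.02/46.07) × 100% = 52.14%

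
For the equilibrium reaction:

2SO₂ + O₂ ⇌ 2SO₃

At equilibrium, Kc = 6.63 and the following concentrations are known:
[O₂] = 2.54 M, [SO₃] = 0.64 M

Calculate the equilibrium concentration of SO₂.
[SO₂] = 0.1560 M

Kc = ([SO₃]^2) / ([SO₂]^2 × [O₂]) = 6.63
[SO₂]^2 = (product terms)/(Kc · other reactant terms) = 0.4096 / (6.63 · 2.54) = 0.024323
[SO₂] = (0.024323)^(1/2) = 0.1560 M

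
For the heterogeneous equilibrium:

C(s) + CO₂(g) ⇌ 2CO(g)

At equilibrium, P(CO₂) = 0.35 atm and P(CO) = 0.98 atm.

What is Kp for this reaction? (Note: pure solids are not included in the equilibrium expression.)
K_p = 2.744

Solid C is excluded.
Kp = P(CO)²/P(CO₂) = (0.98)²/0.35 = 0.9604/0.35 = 2.744.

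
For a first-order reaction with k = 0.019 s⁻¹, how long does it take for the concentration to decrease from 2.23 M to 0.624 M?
67.03 s

From ln[A] = ln[A]₀ - k·t: t = ln([A]₀/[A])/k = ln(2.23/0.624)/0.019 = ln(3.5737)/0.019 = 1.2736/0.019 = 67.03 s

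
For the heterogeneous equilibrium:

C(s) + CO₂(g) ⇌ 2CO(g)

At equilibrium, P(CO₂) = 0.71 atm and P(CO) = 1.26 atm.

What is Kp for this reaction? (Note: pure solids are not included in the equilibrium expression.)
K_p = 2.236

Solid C is excluded.
Kp = P(CO)²/P(CO₂) = (1.26)²/0.71 = 1.588/0.71 = 2.236.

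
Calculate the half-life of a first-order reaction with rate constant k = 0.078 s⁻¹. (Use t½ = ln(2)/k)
8.89 s

t½ = ln(2)/k = 0.6931/0.078 = 8.89 s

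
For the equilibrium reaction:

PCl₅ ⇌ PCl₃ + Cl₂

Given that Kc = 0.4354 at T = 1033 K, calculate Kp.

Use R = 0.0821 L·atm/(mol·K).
K_p = 36.9260

Δn = (moles gaseous products) − (moles gaseous reactants) = 1
T = 1033 K; RT = 0.0821 × 1033 = 84.8093
Kp = Kc·(RT)^Δn = 0.4354 × (84.8093)^1 = 0.4354 × 84.8093 = 36.9260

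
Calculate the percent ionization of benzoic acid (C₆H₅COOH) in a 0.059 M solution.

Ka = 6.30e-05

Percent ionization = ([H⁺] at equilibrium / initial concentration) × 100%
Percent ionization = 3.21%

Let x = [H⁺]. Ka = x²/(C - x) ⇒ x² + (6.30e-05)x - (6.30e-05)(0.059) = 0. x = 1.8967e-03. Percent = (1.8967e-03/0.059) × 100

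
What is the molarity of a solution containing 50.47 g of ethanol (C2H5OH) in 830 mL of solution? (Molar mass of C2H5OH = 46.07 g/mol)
Moles of C2H5OH = 50.47 g ÷ 46.07 g/mol = 1.09551 mol
Volume = 830 mL = 0.83 L
Molarity = 1.09551 mol ÷ 0.83 L = 1.32 M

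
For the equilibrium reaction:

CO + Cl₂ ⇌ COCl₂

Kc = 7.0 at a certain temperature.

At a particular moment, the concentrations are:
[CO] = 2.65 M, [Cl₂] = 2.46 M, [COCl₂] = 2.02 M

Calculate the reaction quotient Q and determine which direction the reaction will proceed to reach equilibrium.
Q = 0.310, Q < K, reaction proceeds forward (toward products)

Q = ([COCl₂]) / ([CO] × [Cl₂])
  = ((2.02)) / ((2.65)·(2.46)) = 2.02/6.519 = 0.3099
Since Q = 0.3099 < Kc = 7.0, the reaction proceeds forward (toward products) to reach equilibrium.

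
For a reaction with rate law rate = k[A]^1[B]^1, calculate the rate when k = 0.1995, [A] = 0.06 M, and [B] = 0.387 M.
0.004632 M/s

rate = k·[A]^1·[B]^1 = 0.1995·(0.06)^1·(0.387)^1 = 0.1995·0.06·0.387 = 0.004632 M/s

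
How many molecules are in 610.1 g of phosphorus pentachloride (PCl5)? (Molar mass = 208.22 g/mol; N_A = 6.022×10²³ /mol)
Moles = 610.1 g ÷ 208.22 g/mol = 2.93007 mol
Molecules = 2.93007 mol × 6.022×10²³ /mol = 1.764e+24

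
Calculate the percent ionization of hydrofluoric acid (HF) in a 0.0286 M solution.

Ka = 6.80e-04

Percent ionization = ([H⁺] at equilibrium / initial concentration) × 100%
Percent ionization = 14.3%

Let x = [H⁺]. Ka = x²/(C - x) ⇒ x² + (6.80e-04)x - (6.80e-04)(0.0286) = 0. x = 4.0831e-03. Percent = (4.0831e-03/0.0286) × 100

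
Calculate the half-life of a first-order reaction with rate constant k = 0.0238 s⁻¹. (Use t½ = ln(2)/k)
29.12 s

t½ = ln(2)/k = 0.6931/0.0238 = 29.12 s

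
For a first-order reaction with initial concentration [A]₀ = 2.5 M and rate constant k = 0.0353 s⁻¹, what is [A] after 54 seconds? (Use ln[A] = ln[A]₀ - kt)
0.3716 M

ln[A] = ln[A]₀ - k·t = ln(2.5) - (0.0353)·(54) = 0.9163 - 1.9062 = -0.9899
[A] = e^(-0.9899) = 0.3716 M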